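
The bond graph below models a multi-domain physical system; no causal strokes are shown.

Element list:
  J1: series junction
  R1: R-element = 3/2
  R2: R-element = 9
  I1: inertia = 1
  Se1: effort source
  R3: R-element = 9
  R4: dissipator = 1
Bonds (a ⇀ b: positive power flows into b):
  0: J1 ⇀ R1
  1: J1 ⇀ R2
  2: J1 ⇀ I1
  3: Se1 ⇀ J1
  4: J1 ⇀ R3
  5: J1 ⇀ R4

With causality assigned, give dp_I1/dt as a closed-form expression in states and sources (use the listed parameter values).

dp_I1/dt = E_Se1 - 41*p_I1/2

bond 3 stroke at J1  (Se1: effort source, stroke at far end)
bond 2 stroke at I1  (I1 integral (f out))
bond 0 stroke at J1  (1-jn J1 has f-setter on 2)
bond 1 stroke at J1  (J1 flow already set via bond 2)
bond 4 stroke at J1  (1-jn J1 has f-setter on 2)
bond 5 stroke at J1  (1-jn J1 has f-setter on 2)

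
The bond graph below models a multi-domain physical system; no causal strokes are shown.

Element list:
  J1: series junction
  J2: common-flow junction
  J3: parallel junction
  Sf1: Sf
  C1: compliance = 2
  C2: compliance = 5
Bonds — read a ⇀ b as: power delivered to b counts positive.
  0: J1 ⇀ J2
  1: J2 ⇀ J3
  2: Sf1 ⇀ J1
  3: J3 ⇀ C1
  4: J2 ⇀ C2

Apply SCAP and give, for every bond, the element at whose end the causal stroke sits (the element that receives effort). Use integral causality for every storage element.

#2 |Sf1  (Sf1 fixes flow; stroke at Sf1)
#0 |J1  (J1: bond 2 brought flow, rest push out)
#1 |J2  (J2: bond 0 brought flow, rest push out)
#4 |J2  (J2 flow already set via bond 0)
#3 |J3  (closing 0-jn rule on J3)

bond 0 →J1
bond 1 →J2
bond 2 →Sf1
bond 3 →J3
bond 4 →J2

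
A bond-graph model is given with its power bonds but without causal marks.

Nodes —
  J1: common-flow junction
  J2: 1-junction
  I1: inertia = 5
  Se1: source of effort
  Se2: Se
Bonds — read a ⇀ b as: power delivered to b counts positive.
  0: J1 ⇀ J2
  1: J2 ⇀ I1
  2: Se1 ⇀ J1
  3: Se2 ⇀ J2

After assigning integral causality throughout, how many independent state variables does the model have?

1  (I1 all integral)

bond 2 →J1  (Se1 (Se) sets effort on bond)
bond 3 →J2  (Se2 fixes effort; stroke away)
bond 0 →J2  (J1: last free bond brings flow in)
bond 1 →I1  (closing 1-jn rule on J2)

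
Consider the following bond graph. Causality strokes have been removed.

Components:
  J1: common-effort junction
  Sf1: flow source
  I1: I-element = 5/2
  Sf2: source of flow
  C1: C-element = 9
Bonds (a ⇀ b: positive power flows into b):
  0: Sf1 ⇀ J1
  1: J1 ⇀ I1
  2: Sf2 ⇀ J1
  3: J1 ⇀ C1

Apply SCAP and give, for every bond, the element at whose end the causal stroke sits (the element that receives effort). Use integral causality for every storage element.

bond 0 →Sf1
bond 1 →I1
bond 2 →Sf2
bond 3 →J1

β0 →Sf1  (Sf1 (Sf) sets flow on bond)
β2 →Sf2  (source Sf2 imposes f)
β1 →I1  (I1: I, integral causality)
β3 →J1  (closing 0-jn rule on J1)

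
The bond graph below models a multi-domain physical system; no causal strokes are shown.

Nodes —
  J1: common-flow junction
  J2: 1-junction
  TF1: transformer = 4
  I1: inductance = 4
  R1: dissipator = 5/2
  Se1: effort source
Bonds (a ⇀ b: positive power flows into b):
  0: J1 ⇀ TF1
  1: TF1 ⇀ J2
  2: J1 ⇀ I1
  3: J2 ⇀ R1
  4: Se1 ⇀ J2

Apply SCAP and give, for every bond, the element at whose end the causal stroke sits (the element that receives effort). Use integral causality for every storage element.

b4 stroke at J2  (Se1 fixes effort; stroke away)
b2 stroke at I1  (prefer integral on I1)
b0 stroke at J1  (1-jn J1 has f-setter on 2)
b1 stroke at TF1  (TF TF1: opposite of bond 0)
b3 stroke at J2  (J2: bond 1 brought flow, rest push out)

bond 0 stroke→J1
bond 1 stroke→TF1
bond 2 stroke→I1
bond 3 stroke→J2
bond 4 stroke→J2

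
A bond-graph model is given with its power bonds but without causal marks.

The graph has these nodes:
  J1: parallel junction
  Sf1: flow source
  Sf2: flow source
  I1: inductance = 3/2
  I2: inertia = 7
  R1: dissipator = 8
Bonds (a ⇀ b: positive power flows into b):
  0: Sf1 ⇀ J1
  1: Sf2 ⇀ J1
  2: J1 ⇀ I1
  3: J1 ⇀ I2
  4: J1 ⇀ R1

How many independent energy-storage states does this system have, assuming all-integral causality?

β0 stroke at Sf1  (Sf1 (Sf) sets flow on bond)
β1 stroke at Sf2  (Sf2 fixes flow; stroke at Sf2)
β2 stroke at I1  (I1 integral (f out))
β3 stroke at I2  (I2 outputs flow p/I2)
β4 stroke at J1  (J1: last free bond brings effort in)

2  (I1, I2 all integral)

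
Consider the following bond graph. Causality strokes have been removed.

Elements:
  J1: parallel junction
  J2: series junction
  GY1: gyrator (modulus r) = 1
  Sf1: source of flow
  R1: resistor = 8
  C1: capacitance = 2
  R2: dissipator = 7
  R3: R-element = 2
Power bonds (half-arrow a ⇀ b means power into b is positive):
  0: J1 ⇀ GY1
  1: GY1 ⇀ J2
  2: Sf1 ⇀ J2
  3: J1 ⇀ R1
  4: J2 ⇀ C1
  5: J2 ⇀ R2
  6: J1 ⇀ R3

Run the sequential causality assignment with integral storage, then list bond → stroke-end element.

bond 0 →J1
bond 1 →J2
bond 2 →Sf1
bond 3 →R1
bond 4 →J2
bond 5 →J2
bond 6 →R3

#2 |Sf1  (source Sf1 imposes f)
#1 |J2  (common-f at J2 fixed by 2)
#4 |J2  (J2 flow already set via bond 2)
#5 |J2  (J2 flow already set via bond 2)
#0 |J1  (GY GY1: same side as bond 1)
#3 |R1  (0-jn J1 has e-setter on 0)
#6 |R3  (0-jn J1 has e-setter on 0)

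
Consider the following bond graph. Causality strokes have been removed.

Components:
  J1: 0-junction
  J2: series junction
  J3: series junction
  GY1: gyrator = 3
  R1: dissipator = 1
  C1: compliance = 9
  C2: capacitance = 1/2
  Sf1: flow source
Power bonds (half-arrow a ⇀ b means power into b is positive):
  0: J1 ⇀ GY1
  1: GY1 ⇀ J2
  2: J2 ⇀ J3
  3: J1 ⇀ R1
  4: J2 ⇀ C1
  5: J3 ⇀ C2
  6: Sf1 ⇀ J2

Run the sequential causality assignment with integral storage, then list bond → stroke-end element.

#0 stroke at J1
#1 stroke at J2
#2 stroke at J2
#3 stroke at R1
#4 stroke at J2
#5 stroke at J3
#6 stroke at Sf1

b6 stroke at Sf1  (Sf1 fixes flow; stroke at Sf1)
b1 stroke at J2  (J2: bond 6 brought flow, rest push out)
b2 stroke at J2  (J2: bond 6 brought flow, rest push out)
b4 stroke at J2  (1-jn J2 has f-setter on 6)
b5 stroke at J3  (1-jn J3 has f-setter on 2)
b0 stroke at J1  (GY1 both-in/both-out from 1)
b3 stroke at R1  (J1 effort already set via bond 0)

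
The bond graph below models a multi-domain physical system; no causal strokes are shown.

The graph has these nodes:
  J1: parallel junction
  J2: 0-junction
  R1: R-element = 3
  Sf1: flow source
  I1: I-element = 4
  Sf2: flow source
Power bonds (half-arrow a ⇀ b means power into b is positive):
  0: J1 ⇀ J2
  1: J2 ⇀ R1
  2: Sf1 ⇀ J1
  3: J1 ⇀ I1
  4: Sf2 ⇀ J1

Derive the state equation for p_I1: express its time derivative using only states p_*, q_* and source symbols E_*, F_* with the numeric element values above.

b2 |Sf1  (source Sf1 imposes f)
b4 |Sf2  (Sf2: flow source, stroke at near end)
b3 |I1  (prefer integral on I1)
b0 |J1  (only one effort-in slot at J1)
b1 |J2  (only one effort-in slot at J2)

dp_I1/dt = 3*F_Sf1 + 3*F_Sf2 - 3*p_I1/4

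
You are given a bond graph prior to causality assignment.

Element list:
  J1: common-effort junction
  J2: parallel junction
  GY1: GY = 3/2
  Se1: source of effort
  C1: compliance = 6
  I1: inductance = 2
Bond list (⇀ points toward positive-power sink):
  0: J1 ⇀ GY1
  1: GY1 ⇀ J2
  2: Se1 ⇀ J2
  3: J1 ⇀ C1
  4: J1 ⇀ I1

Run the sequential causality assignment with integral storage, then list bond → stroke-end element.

#0 |GY1
#1 |GY1
#2 |J2
#3 |J1
#4 |I1

β2 stroke→J2  (Se1 (Se) sets effort on bond)
β1 stroke→GY1  (0-jn J2 has e-setter on 2)
β0 stroke→GY1  (GY1: gyrator matches bond 1)
β3 stroke→J1  (C1 outputs effort q/C1)
β4 stroke→I1  (0-jn J1 has e-setter on 3)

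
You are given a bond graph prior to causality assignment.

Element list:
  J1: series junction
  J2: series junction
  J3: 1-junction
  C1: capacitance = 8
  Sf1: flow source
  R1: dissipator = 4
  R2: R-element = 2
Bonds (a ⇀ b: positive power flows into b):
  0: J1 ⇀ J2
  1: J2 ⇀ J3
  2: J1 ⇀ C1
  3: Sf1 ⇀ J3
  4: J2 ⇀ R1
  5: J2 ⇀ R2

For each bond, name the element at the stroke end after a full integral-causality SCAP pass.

bond 3 stroke→Sf1  (source Sf1 imposes f)
bond 1 stroke→J3  (common-f at J3 fixed by 3)
bond 0 stroke→J2  (common-f at J2 fixed by 1)
bond 4 stroke→J2  (1-jn J2 has f-setter on 1)
bond 5 stroke→J2  (J2: bond 1 brought flow, rest push out)
bond 2 stroke→J1  (1-jn J1 has f-setter on 0)

#0 |J2
#1 |J3
#2 |J1
#3 |Sf1
#4 |J2
#5 |J2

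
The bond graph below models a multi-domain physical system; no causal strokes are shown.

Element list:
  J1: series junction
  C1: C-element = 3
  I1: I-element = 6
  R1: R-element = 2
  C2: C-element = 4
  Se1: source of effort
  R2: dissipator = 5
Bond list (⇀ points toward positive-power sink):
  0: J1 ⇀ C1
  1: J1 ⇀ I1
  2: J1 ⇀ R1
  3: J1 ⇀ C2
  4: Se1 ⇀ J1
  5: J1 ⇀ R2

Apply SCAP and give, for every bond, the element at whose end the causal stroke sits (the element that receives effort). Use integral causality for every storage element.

#4 →J1  (source Se1 imposes e)
#0 →J1  (C1 outputs effort q/C1)
#1 →I1  (I1 integral (f out))
#2 →J1  (J1: bond 1 brought flow, rest push out)
#3 →J1  (J1: bond 1 brought flow, rest push out)
#5 →J1  (common-f at J1 fixed by 1)

b0 stroke at J1
b1 stroke at I1
b2 stroke at J1
b3 stroke at J1
b4 stroke at J1
b5 stroke at J1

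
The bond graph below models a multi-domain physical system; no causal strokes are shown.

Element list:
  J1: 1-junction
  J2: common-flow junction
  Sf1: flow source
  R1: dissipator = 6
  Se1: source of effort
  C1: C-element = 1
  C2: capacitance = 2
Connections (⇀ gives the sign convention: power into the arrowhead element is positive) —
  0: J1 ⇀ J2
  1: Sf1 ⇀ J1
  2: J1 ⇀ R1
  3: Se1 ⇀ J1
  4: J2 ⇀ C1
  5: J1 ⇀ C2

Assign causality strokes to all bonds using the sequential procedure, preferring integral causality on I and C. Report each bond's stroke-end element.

b0 →J1
b1 →Sf1
b2 →J1
b3 →J1
b4 →J2
b5 →J1

#1 stroke at Sf1  (source Sf1 imposes f)
#3 stroke at J1  (Se1: effort source, stroke at far end)
#0 stroke at J1  (J1: bond 1 brought flow, rest push out)
#2 stroke at J1  (J1: bond 1 brought flow, rest push out)
#5 stroke at J1  (common-f at J1 fixed by 1)
#4 stroke at J2  (J2 flow already set via bond 0)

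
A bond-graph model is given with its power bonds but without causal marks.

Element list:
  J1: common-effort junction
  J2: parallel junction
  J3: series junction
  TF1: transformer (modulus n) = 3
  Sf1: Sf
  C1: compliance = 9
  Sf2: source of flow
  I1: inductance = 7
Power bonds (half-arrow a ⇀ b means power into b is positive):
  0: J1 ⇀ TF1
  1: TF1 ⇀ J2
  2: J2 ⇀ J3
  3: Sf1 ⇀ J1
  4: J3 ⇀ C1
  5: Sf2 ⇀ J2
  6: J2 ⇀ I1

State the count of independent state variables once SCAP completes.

2  (C1, I1 all integral)

β3 →Sf1  (Sf1: flow source, stroke at near end)
β5 →Sf2  (Sf2: flow source, stroke at near end)
β0 →J1  (J1: last free bond brings effort in)
β1 →TF1  (TF1 one-in-one-out from 0)
β4 →J3  (C1 integral (e out))
β2 →J2  (only one flow-in slot at J3)
β6 →I1  (common-e at J2 fixed by 2)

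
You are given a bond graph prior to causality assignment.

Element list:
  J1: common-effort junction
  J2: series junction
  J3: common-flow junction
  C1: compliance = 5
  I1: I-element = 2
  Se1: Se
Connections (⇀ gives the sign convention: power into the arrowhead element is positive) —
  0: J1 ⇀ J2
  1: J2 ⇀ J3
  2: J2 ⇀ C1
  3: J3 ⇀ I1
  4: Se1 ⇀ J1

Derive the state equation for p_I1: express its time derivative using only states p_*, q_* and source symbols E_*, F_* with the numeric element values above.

dp_I1/dt = E_Se1 - q_C1/5

b4 stroke at J1  (Se1 (Se) sets effort on bond)
b0 stroke at J2  (J1: bond 4 brought effort, rest push out)
b2 stroke at J2  (prefer integral on C1)
b1 stroke at J3  (only one flow-in slot at J2)
b3 stroke at I1  (closing 1-jn rule on J3)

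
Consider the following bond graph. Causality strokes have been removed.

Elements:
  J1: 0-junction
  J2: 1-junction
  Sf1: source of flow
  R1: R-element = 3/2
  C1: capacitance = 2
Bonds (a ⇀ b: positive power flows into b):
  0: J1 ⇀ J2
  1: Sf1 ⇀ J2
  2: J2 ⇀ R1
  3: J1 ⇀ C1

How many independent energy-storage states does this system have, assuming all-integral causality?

1  (C1 all integral)

β1 stroke at Sf1  (Sf1: flow source, stroke at near end)
β0 stroke at J2  (common-f at J2 fixed by 1)
β2 stroke at J2  (1-jn J2 has f-setter on 1)
β3 stroke at J1  (J1 needs exactly one e-in)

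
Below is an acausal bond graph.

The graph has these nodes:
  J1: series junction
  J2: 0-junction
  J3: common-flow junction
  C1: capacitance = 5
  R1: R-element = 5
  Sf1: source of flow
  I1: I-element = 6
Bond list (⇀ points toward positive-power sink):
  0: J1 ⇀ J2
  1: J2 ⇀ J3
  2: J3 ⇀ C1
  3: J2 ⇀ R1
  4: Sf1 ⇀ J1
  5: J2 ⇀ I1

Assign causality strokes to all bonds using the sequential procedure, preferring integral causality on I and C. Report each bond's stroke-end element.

b0 stroke→J1
b1 stroke→J2
b2 stroke→J3
b3 stroke→R1
b4 stroke→Sf1
b5 stroke→I1

#4 stroke at Sf1  (Sf1 fixes flow; stroke at Sf1)
#0 stroke at J1  (J1: bond 4 brought flow, rest push out)
#2 stroke at J3  (prefer integral on C1)
#1 stroke at J2  (J3: last free bond brings flow in)
#3 stroke at R1  (common-e at J2 fixed by 1)
#5 stroke at I1  (common-e at J2 fixed by 1)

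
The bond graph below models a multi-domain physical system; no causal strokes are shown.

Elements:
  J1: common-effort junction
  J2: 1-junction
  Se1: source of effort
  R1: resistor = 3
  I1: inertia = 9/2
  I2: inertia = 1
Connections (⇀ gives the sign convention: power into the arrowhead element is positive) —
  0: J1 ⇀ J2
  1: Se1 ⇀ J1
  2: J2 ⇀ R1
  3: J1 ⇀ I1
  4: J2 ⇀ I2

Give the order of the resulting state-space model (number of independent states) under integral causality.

b1 |J1  (Se1: effort source, stroke at far end)
b0 |J2  (0-jn J1 has e-setter on 1)
b3 |I1  (0-jn J1 has e-setter on 1)
b4 |I2  (I2: I, integral causality)
b2 |J2  (J2 flow already set via bond 4)

2  (I1, I2 all integral)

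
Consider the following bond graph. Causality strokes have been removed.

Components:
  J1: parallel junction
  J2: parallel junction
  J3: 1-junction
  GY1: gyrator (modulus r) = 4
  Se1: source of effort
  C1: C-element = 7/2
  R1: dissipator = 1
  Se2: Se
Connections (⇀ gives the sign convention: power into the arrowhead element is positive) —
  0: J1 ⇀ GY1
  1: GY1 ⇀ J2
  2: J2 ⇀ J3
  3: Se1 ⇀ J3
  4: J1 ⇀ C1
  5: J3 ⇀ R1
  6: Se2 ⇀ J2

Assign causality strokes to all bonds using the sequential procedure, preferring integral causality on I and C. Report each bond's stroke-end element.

bond 0 |GY1
bond 1 |GY1
bond 2 |J3
bond 3 |J3
bond 4 |J1
bond 5 |R1
bond 6 |J2

β3 →J3  (Se1 fixes effort; stroke away)
β6 →J2  (Se2 (Se) sets effort on bond)
β1 →GY1  (common-e at J2 fixed by 6)
β2 →J3  (common-e at J2 fixed by 6)
β5 →R1  (closing 1-jn rule on J3)
β0 →GY1  (GY1: gyrator matches bond 1)
β4 →J1  (J1 needs exactly one e-in)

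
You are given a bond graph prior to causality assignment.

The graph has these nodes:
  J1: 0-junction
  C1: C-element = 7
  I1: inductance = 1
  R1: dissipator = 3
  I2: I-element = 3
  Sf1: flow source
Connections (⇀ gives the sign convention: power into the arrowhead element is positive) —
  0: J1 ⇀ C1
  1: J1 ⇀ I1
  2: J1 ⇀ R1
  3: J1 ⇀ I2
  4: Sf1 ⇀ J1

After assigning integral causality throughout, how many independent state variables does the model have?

3  (C1, I1, I2 all integral)

bond 4 →Sf1  (Sf1: flow source, stroke at near end)
bond 0 →J1  (prefer integral on C1)
bond 1 →I1  (J1 effort already set via bond 0)
bond 2 →R1  (J1: bond 0 brought effort, rest push out)
bond 3 →I2  (0-jn J1 has e-setter on 0)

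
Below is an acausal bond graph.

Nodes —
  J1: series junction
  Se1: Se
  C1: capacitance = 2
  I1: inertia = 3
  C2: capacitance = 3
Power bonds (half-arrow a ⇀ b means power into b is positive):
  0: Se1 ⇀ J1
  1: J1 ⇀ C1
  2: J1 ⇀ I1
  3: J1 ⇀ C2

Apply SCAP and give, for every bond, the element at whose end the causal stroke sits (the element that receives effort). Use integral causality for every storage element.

b0 stroke→J1  (source Se1 imposes e)
b1 stroke→J1  (C1 outputs effort q/C1)
b2 stroke→I1  (I1 outputs flow p/I1)
b3 stroke→J1  (common-f at J1 fixed by 2)

b0 stroke at J1
b1 stroke at J1
b2 stroke at I1
b3 stroke at J1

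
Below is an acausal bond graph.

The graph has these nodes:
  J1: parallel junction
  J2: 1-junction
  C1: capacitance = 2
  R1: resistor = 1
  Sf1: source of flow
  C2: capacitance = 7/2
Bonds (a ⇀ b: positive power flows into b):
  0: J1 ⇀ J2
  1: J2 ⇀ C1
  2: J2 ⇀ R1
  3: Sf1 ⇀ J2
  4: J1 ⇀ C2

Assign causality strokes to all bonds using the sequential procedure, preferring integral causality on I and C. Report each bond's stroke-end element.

b3 stroke→Sf1  (source Sf1 imposes f)
b0 stroke→J2  (J2: bond 3 brought flow, rest push out)
b1 stroke→J2  (J2: bond 3 brought flow, rest push out)
b2 stroke→J2  (1-jn J2 has f-setter on 3)
b4 stroke→J1  (J1: last free bond brings effort in)

b0 stroke→J2
b1 stroke→J2
b2 stroke→J2
b3 stroke→Sf1
b4 stroke→J1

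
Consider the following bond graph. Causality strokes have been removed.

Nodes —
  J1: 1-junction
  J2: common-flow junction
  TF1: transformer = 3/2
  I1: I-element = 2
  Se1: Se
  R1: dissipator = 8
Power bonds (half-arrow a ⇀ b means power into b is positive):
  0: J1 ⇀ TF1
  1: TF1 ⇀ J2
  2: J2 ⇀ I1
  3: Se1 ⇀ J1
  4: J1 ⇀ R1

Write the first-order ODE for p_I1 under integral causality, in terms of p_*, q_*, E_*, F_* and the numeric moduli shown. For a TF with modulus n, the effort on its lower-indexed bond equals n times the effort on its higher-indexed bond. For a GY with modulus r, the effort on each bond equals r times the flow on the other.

dp_I1/dt = 2*E_Se1/3 - 16*p_I1/9

β3 |J1  (Se1: effort source, stroke at far end)
β2 |I1  (I1 integral (f out))
β1 |J2  (1-jn J2 has f-setter on 2)
β0 |TF1  (TF TF1: opposite of bond 1)
β4 |J1  (J1 flow already set via bond 0)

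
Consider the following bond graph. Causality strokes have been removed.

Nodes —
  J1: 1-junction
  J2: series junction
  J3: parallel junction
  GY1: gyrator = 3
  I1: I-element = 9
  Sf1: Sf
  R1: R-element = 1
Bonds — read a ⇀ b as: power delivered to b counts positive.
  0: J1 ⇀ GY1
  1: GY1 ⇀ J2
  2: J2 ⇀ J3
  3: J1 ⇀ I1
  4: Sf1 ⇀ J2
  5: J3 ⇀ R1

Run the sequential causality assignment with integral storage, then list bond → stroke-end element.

#4 →Sf1  (Sf1 fixes flow; stroke at Sf1)
#1 →J2  (J2: bond 4 brought flow, rest push out)
#2 →J2  (J2: bond 4 brought flow, rest push out)
#5 →J3  (only one effort-in slot at J3)
#0 →J1  (GY1: gyrator matches bond 1)
#3 →I1  (only one flow-in slot at J1)

bond 0 →J1
bond 1 →J2
bond 2 →J2
bond 3 →I1
bond 4 →Sf1
bond 5 →J3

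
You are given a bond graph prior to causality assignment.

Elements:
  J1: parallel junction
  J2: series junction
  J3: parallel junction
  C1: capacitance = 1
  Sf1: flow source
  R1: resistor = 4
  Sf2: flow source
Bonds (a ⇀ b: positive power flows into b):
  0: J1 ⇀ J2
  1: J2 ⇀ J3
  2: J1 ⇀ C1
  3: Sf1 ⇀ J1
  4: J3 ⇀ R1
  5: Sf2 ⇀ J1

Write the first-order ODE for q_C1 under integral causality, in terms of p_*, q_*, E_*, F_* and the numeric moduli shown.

bond 3 stroke→Sf1  (Sf1 (Sf) sets flow on bond)
bond 5 stroke→Sf2  (Sf2: flow source, stroke at near end)
bond 2 stroke→J1  (C1 outputs effort q/C1)
bond 0 stroke→J2  (J1 effort already set via bond 2)
bond 1 stroke→J3  (J2: last free bond brings flow in)
bond 4 stroke→R1  (0-jn J3 has e-setter on 1)

dq_C1/dt = F_Sf1 + F_Sf2 - q_C1/4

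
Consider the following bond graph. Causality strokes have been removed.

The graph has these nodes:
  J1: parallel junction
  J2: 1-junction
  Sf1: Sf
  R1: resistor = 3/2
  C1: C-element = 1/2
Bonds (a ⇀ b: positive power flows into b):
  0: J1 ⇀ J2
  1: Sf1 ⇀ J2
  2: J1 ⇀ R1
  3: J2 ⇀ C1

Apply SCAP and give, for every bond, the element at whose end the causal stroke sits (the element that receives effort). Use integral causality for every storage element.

b0 stroke→J2
b1 stroke→Sf1
b2 stroke→J1
b3 stroke→J2

β1 stroke→Sf1  (Sf1 (Sf) sets flow on bond)
β0 stroke→J2  (J2 flow already set via bond 1)
β3 stroke→J2  (J2: bond 1 brought flow, rest push out)
β2 stroke→J1  (closing 0-jn rule on J1)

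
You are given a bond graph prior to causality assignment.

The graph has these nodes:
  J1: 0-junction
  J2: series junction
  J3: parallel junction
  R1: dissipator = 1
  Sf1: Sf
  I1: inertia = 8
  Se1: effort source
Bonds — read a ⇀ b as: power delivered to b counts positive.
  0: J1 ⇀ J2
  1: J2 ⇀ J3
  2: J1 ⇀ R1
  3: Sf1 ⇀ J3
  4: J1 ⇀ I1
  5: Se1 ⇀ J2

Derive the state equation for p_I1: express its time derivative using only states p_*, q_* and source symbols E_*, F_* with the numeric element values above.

dp_I1/dt = F_Sf1 - p_I1/8

#3 |Sf1  (source Sf1 imposes f)
#5 |J2  (Se1 (Se) sets effort on bond)
#1 |J3  (closing 0-jn rule on J3)
#0 |J2  (J2 flow already set via bond 1)
#4 |I1  (I1 integral (f out))
#2 |J1  (only one effort-in slot at J1)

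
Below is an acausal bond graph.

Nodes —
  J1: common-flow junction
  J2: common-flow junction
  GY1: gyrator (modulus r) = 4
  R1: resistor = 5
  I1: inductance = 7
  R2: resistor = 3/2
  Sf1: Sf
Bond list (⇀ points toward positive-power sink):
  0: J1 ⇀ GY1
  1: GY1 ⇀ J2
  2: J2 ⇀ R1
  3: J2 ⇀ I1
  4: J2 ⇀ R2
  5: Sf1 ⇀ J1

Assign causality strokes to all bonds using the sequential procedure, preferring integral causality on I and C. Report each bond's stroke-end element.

#0 |J1
#1 |J2
#2 |J2
#3 |I1
#4 |J2
#5 |Sf1

bond 5 stroke at Sf1  (Sf1 (Sf) sets flow on bond)
bond 0 stroke at J1  (common-f at J1 fixed by 5)
bond 1 stroke at J2  (GY GY1: same side as bond 0)
bond 3 stroke at I1  (I1 integral (f out))
bond 2 stroke at J2  (1-jn J2 has f-setter on 3)
bond 4 stroke at J2  (1-jn J2 has f-setter on 3)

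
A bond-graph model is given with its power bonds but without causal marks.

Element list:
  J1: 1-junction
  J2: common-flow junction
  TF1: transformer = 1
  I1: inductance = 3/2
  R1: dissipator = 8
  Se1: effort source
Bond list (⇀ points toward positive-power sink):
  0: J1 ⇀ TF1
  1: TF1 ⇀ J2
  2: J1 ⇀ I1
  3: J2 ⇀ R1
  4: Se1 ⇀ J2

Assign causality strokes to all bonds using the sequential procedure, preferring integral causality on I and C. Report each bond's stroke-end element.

bond 4 →J2  (Se1: effort source, stroke at far end)
bond 2 →I1  (I1 integral (f out))
bond 0 →J1  (J1: bond 2 brought flow, rest push out)
bond 1 →TF1  (TF1: transformer flips bond 0)
bond 3 →J2  (common-f at J2 fixed by 1)

b0 stroke→J1
b1 stroke→TF1
b2 stroke→I1
b3 stroke→J2
b4 stroke→J2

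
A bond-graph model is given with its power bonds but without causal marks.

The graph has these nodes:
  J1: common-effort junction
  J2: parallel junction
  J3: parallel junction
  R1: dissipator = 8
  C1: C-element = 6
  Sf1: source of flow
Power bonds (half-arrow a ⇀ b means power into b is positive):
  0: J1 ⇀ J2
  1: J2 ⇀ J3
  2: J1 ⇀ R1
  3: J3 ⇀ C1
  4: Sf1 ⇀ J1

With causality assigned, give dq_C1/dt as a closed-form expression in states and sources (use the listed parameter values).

dq_C1/dt = F_Sf1 - q_C1/48

b4 →Sf1  (Sf1: flow source, stroke at near end)
b3 →J3  (C1: C, integral causality)
b1 →J2  (common-e at J3 fixed by 3)
b0 →J1  (common-e at J2 fixed by 1)
b2 →R1  (J1: bond 0 brought effort, rest push out)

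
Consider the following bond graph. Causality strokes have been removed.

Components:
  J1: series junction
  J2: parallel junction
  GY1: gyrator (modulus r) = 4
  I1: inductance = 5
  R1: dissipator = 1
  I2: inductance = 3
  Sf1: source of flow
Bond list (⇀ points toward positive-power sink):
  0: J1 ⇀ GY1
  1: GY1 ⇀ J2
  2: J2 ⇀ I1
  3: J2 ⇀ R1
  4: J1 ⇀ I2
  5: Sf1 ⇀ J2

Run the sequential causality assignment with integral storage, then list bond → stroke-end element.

b0 |J1
b1 |J2
b2 |I1
b3 |R1
b4 |I2
b5 |Sf1

#5 stroke→Sf1  (Sf1 (Sf) sets flow on bond)
#2 stroke→I1  (I1 outputs flow p/I1)
#4 stroke→I2  (I2 integral (f out))
#0 stroke→J1  (J1: bond 4 brought flow, rest push out)
#1 stroke→J2  (through GY1, causality inverts; strokes same side of GY1)
#3 stroke→R1  (common-e at J2 fixed by 1)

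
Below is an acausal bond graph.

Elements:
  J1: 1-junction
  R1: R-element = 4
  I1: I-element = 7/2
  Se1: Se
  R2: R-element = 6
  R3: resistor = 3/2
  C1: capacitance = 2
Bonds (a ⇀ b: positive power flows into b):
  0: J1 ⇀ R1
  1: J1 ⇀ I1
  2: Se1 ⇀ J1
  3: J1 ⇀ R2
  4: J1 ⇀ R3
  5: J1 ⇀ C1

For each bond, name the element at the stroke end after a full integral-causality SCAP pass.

#2 →J1  (source Se1 imposes e)
#1 →I1  (prefer integral on I1)
#0 →J1  (J1 flow already set via bond 1)
#3 →J1  (common-f at J1 fixed by 1)
#4 →J1  (J1: bond 1 brought flow, rest push out)
#5 →J1  (J1: bond 1 brought flow, rest push out)

bond 0 →J1
bond 1 →I1
bond 2 →J1
bond 3 →J1
bond 4 →J1
bond 5 →J1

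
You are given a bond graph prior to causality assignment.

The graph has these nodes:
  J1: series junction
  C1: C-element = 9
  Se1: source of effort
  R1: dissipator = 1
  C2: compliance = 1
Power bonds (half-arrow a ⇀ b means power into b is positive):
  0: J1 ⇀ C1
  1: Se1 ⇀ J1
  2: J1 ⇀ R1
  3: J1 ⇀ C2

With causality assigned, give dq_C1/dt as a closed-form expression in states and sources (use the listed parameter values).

b1 stroke→J1  (Se1 fixes effort; stroke away)
b0 stroke→J1  (C1 integral (e out))
b3 stroke→J1  (prefer integral on C2)
b2 stroke→R1  (only one flow-in slot at J1)

dq_C1/dt = E_Se1 - q_C1/9 - q_C2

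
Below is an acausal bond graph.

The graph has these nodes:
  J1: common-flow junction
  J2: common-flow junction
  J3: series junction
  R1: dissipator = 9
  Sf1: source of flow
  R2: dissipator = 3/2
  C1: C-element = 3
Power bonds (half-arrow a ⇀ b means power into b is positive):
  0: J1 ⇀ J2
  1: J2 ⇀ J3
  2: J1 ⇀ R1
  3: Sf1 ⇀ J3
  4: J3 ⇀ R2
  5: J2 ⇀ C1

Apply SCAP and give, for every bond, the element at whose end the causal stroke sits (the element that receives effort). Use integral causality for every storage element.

b3 |Sf1  (Sf1: flow source, stroke at near end)
b1 |J3  (1-jn J3 has f-setter on 3)
b4 |J3  (1-jn J3 has f-setter on 3)
b0 |J2  (1-jn J2 has f-setter on 1)
b5 |J2  (common-f at J2 fixed by 1)
b2 |J1  (J1 flow already set via bond 0)

#0 stroke at J2
#1 stroke at J3
#2 stroke at J1
#3 stroke at Sf1
#4 stroke at J3
#5 stroke at J2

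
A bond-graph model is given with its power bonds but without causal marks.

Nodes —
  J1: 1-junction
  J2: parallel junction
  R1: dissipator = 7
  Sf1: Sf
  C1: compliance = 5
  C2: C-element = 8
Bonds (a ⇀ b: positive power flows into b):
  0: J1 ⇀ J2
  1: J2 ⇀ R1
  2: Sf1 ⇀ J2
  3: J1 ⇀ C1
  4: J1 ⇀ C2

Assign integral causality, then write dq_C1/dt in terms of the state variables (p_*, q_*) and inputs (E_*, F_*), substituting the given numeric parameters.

b2 |Sf1  (source Sf1 imposes f)
b3 |J1  (C1 integral (e out))
b4 |J1  (C2: C, integral causality)
b0 |J2  (closing 1-jn rule on J1)
b1 |R1  (common-e at J2 fixed by 0)

dq_C1/dt = -F_Sf1 - q_C1/35 - q_C2/56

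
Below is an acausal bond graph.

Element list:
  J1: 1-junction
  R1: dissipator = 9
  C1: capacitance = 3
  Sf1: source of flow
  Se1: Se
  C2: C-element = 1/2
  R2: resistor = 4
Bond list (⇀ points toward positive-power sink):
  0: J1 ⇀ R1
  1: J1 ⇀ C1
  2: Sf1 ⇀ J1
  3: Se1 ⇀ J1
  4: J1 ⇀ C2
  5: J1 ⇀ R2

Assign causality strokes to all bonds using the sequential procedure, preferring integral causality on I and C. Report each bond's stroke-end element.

b0 →J1
b1 →J1
b2 →Sf1
b3 →J1
b4 →J1
b5 →J1

#2 →Sf1  (Sf1 fixes flow; stroke at Sf1)
#3 →J1  (Se1 (Se) sets effort on bond)
#0 →J1  (J1: bond 2 brought flow, rest push out)
#1 →J1  (J1: bond 2 brought flow, rest push out)
#4 →J1  (J1 flow already set via bond 2)
#5 →J1  (1-jn J1 has f-setter on 2)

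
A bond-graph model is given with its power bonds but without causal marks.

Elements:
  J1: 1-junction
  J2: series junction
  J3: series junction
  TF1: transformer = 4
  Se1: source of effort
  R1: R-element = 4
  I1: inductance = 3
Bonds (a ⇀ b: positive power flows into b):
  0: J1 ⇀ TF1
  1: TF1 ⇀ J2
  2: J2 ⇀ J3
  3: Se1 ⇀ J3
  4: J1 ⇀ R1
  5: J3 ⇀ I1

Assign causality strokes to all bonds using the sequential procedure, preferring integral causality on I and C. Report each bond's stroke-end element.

β0 stroke at TF1
β1 stroke at J2
β2 stroke at J3
β3 stroke at J3
β4 stroke at J1
β5 stroke at I1

β3 stroke at J3  (Se1: effort source, stroke at far end)
β5 stroke at I1  (prefer integral on I1)
β2 stroke at J3  (1-jn J3 has f-setter on 5)
β1 stroke at J2  (J2 flow already set via bond 2)
β0 stroke at TF1  (TF1: transformer flips bond 1)
β4 stroke at J1  (J1: bond 0 brought flow, rest push out)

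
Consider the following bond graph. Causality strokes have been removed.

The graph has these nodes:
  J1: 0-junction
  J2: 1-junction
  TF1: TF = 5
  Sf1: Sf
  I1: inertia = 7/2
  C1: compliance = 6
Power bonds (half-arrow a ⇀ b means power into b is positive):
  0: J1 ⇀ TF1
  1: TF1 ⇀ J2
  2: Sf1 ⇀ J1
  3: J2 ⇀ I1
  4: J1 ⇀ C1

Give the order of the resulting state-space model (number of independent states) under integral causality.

bond 2 →Sf1  (Sf1: flow source, stroke at near end)
bond 3 →I1  (prefer integral on I1)
bond 1 →J2  (1-jn J2 has f-setter on 3)
bond 0 →TF1  (TF1: transformer flips bond 1)
bond 4 →J1  (only one effort-in slot at J1)

2  (C1, I1 all integral)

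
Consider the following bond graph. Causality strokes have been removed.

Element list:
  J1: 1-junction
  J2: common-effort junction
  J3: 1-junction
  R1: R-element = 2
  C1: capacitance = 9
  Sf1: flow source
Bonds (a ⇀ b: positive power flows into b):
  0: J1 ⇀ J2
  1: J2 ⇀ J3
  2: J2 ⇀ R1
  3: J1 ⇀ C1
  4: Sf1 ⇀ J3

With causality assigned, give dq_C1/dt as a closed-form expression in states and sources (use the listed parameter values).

dq_C1/dt = F_Sf1 - q_C1/18

b4 stroke at Sf1  (source Sf1 imposes f)
b1 stroke at J3  (J3 flow already set via bond 4)
b3 stroke at J1  (C1: C, integral causality)
b0 stroke at J2  (J1: last free bond brings flow in)
b2 stroke at R1  (J2 effort already set via bond 0)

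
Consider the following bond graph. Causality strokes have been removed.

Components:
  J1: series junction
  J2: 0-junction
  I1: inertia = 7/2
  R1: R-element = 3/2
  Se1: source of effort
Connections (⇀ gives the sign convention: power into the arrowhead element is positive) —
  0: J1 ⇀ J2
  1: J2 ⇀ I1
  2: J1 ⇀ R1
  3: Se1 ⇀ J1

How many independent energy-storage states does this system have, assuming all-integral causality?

#3 |J1  (Se1 (Se) sets effort on bond)
#1 |I1  (I1 outputs flow p/I1)
#0 |J2  (closing 0-jn rule on J2)
#2 |J1  (common-f at J1 fixed by 0)

1  (I1 all integral)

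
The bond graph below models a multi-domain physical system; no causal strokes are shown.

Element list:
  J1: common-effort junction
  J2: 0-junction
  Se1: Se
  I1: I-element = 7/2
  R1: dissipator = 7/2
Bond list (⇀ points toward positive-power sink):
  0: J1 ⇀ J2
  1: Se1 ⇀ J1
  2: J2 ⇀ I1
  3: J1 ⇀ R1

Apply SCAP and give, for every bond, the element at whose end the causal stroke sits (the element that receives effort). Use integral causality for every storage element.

b1 |J1  (Se1 fixes effort; stroke away)
b0 |J2  (common-e at J1 fixed by 1)
b3 |R1  (J1: bond 1 brought effort, rest push out)
b2 |I1  (common-e at J2 fixed by 0)

b0 →J2
b1 →J1
b2 →I1
b3 →R1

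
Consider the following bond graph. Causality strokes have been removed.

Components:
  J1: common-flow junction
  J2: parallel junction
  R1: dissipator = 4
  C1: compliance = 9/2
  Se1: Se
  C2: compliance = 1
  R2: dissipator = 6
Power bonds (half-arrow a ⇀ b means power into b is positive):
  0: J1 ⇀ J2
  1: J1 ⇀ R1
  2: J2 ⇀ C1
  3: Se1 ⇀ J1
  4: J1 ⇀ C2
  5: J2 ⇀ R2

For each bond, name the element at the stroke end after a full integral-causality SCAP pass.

b3 →J1  (source Se1 imposes e)
b2 →J2  (C1 outputs effort q/C1)
b0 →J1  (J2 effort already set via bond 2)
b5 →R2  (J2: bond 2 brought effort, rest push out)
b4 →J1  (C2 outputs effort q/C2)
b1 →R1  (closing 1-jn rule on J1)

bond 0 |J1
bond 1 |R1
bond 2 |J2
bond 3 |J1
bond 4 |J1
bond 5 |R2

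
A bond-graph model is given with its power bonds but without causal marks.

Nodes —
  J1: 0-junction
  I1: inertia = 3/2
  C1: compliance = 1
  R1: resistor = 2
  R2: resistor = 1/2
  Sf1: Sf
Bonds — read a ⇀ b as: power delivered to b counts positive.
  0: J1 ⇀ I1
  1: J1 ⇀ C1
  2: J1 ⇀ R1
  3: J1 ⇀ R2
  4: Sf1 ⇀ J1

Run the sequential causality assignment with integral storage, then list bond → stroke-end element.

bond 0 stroke→I1
bond 1 stroke→J1
bond 2 stroke→R1
bond 3 stroke→R2
bond 4 stroke→Sf1

#4 stroke at Sf1  (Sf1 fixes flow; stroke at Sf1)
#0 stroke at I1  (I1 integral (f out))
#1 stroke at J1  (C1 integral (e out))
#2 stroke at R1  (J1: bond 1 brought effort, rest push out)
#3 stroke at R2  (common-e at J1 fixed by 1)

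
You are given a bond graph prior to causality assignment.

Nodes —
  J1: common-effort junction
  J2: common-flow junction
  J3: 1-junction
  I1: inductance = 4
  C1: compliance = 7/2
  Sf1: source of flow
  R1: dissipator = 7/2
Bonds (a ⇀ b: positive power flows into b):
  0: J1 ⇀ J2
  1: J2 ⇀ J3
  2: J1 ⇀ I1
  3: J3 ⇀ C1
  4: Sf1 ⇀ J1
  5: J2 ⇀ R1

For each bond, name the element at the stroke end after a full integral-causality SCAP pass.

#0 stroke at J1
#1 stroke at J2
#2 stroke at I1
#3 stroke at J3
#4 stroke at Sf1
#5 stroke at J2

bond 4 stroke at Sf1  (Sf1: flow source, stroke at near end)
bond 2 stroke at I1  (I1 outputs flow p/I1)
bond 0 stroke at J1  (J1 needs exactly one e-in)
bond 1 stroke at J2  (1-jn J2 has f-setter on 0)
bond 5 stroke at J2  (1-jn J2 has f-setter on 0)
bond 3 stroke at J3  (J3 flow already set via bond 1)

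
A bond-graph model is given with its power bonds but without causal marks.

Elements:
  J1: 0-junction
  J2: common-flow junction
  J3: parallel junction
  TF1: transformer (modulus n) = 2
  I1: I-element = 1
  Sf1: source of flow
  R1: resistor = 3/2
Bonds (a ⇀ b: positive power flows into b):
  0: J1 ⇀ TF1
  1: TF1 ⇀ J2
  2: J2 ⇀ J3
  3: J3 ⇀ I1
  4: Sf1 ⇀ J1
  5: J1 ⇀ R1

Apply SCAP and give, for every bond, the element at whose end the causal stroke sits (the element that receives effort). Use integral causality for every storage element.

bond 0 →TF1
bond 1 →J2
bond 2 →J3
bond 3 →I1
bond 4 →Sf1
bond 5 →J1

bond 4 stroke at Sf1  (Sf1 fixes flow; stroke at Sf1)
bond 3 stroke at I1  (prefer integral on I1)
bond 2 stroke at J3  (closing 0-jn rule on J3)
bond 1 stroke at J2  (common-f at J2 fixed by 2)
bond 0 stroke at TF1  (TF1 one-in-one-out from 1)
bond 5 stroke at J1  (J1 needs exactly one e-in)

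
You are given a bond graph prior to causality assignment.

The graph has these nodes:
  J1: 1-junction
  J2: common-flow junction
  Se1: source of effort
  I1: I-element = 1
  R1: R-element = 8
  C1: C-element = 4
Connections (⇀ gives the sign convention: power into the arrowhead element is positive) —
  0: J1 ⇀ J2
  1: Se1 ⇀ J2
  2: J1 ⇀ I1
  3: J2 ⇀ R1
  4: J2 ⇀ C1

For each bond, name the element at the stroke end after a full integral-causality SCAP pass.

β0 stroke at J1
β1 stroke at J2
β2 stroke at I1
β3 stroke at J2
β4 stroke at J2

bond 1 stroke→J2  (Se1 fixes effort; stroke away)
bond 2 stroke→I1  (I1 outputs flow p/I1)
bond 0 stroke→J1  (J1: bond 2 brought flow, rest push out)
bond 3 stroke→J2  (1-jn J2 has f-setter on 0)
bond 4 stroke→J2  (common-f at J2 fixed by 0)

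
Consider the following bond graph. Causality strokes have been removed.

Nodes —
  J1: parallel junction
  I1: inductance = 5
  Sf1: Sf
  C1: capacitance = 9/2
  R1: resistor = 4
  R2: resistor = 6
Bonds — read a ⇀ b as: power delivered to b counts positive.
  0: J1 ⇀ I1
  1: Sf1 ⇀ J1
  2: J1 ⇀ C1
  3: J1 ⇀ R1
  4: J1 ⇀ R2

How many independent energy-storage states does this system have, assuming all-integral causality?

#1 stroke→Sf1  (Sf1 fixes flow; stroke at Sf1)
#0 stroke→I1  (I1 outputs flow p/I1)
#2 stroke→J1  (C1 integral (e out))
#3 stroke→R1  (J1: bond 2 brought effort, rest push out)
#4 stroke→R2  (0-jn J1 has e-setter on 2)

2  (C1, I1 all integral)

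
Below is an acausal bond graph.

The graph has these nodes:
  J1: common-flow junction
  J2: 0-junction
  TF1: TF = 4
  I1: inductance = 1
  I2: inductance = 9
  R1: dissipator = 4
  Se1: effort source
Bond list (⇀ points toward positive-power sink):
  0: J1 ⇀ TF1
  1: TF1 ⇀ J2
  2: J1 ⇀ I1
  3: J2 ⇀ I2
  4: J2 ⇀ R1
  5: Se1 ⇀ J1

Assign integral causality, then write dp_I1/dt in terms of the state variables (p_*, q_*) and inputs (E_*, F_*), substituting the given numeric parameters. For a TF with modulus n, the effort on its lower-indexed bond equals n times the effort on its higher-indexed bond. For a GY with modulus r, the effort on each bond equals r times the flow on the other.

β5 stroke→J1  (Se1 (Se) sets effort on bond)
β2 stroke→I1  (I1: I, integral causality)
β0 stroke→J1  (J1 flow already set via bond 2)
β1 stroke→TF1  (through TF1, causality passes straight; one stroke at TF1)
β3 stroke→I2  (prefer integral on I2)
β4 stroke→J2  (J2 needs exactly one e-in)

dp_I1/dt = E_Se1 - 64*p_I1 + 16*p_I2/9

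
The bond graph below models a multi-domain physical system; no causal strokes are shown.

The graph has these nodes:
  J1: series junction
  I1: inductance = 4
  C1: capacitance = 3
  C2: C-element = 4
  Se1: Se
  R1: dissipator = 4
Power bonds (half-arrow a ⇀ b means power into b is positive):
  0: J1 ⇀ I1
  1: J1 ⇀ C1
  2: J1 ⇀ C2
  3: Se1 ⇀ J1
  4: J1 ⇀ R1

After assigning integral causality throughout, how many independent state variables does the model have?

bond 3 stroke at J1  (Se1 (Se) sets effort on bond)
bond 0 stroke at I1  (prefer integral on I1)
bond 1 stroke at J1  (J1: bond 0 brought flow, rest push out)
bond 2 stroke at J1  (1-jn J1 has f-setter on 0)
bond 4 stroke at J1  (J1 flow already set via bond 0)

3  (C1, C2, I1 all integral)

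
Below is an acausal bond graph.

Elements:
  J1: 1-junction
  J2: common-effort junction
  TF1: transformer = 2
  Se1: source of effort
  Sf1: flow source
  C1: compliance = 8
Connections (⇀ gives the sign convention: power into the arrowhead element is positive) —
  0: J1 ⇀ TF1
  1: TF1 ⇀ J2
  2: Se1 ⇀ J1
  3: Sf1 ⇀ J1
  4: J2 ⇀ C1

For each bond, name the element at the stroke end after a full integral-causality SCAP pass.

β2 stroke→J1  (Se1 (Se) sets effort on bond)
β3 stroke→Sf1  (Sf1: flow source, stroke at near end)
β0 stroke→J1  (common-f at J1 fixed by 3)
β1 stroke→TF1  (TF1 one-in-one-out from 0)
β4 stroke→J2  (J2: last free bond brings effort in)

b0 |J1
b1 |TF1
b2 |J1
b3 |Sf1
b4 |J2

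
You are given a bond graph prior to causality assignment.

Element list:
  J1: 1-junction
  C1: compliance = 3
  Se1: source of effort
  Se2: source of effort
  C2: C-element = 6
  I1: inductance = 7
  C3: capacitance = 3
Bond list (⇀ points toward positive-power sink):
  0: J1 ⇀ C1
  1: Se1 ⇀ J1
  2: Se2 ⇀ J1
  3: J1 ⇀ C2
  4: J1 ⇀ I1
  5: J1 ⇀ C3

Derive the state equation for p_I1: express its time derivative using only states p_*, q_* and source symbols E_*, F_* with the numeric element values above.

#1 stroke→J1  (Se1 (Se) sets effort on bond)
#2 stroke→J1  (Se2 fixes effort; stroke away)
#0 stroke→J1  (prefer integral on C1)
#3 stroke→J1  (C2 integral (e out))
#4 stroke→I1  (I1: I, integral causality)
#5 stroke→J1  (J1: bond 4 brought flow, rest push out)

dp_I1/dt = E_Se1 + E_Se2 - q_C1/3 - q_C2/6 - q_C3/3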